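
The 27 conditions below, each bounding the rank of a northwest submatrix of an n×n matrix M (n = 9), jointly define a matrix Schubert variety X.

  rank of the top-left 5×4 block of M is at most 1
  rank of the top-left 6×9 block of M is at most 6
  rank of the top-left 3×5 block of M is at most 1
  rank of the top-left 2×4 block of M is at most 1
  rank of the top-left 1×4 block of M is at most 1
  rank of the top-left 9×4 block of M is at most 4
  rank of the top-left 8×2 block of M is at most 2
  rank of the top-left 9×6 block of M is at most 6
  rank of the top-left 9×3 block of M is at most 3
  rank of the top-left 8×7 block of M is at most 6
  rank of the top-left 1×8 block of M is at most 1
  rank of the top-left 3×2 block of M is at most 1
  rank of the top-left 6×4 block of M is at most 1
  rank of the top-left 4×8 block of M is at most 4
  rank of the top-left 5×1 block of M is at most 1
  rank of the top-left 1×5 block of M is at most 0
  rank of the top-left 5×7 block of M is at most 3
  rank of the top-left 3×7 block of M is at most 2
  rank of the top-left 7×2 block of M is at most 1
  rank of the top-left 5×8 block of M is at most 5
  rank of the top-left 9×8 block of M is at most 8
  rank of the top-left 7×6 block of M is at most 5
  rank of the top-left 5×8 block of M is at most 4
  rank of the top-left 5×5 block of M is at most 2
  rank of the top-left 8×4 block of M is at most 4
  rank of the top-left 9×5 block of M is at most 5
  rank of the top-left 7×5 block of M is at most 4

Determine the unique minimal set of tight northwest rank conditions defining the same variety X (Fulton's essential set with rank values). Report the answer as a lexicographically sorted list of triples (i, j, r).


Recovering R(i,j) via the rank-extension bound from the 27 conditions:

  0 | 0 | 0 | 0 | 0 | 1 | 1 | 1 | 1
  1 | 1 | 1 | 1 | 1 | 2 | 2 | 2 | 2
  1 | 1 | 1 | 1 | 1 | 2 | 2 | 3 | 3
  1 | 1 | 1 | 1 | 2 | 3 | 3 | 4 | 4
  1 | 1 | 1 | 1 | 2 | 3 | 3 | 4 | 5
  1 | 1 | 1 | 1 | 2 | 3 | 4 | 5 | 6
  1 | 1 | 2 | 2 | 3 | 4 | 5 | 6 | 7
  1 | 2 | 3 | 3 | 4 | 5 | 6 | 7 | 8
  1 | 2 | 3 | 4 | 5 | 6 | 7 | 8 | 9

giving w = (6, 1, 8, 5, 9, 7, 3, 2, 4) via Δ²R.

D(w) has 21 cells with 6 SE-corners; essential set:

[(1, 5, 0), (3, 5, 1), (3, 7, 2), (5, 7, 3), (6, 4, 1), (7, 2, 1)]


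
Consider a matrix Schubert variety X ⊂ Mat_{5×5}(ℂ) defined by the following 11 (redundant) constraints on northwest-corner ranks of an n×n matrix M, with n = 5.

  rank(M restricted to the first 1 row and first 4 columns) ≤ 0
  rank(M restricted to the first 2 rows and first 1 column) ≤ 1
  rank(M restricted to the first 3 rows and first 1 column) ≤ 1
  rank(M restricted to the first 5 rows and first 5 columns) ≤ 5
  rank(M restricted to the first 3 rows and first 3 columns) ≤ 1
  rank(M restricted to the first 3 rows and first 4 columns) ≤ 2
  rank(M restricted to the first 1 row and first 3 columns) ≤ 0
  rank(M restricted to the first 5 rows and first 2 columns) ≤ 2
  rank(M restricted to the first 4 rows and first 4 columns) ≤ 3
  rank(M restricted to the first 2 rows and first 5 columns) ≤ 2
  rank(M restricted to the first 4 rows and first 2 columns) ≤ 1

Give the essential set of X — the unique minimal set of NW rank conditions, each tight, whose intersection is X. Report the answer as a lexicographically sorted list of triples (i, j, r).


The tightest implied rank at each (i,j), from the 11 conditions:

  0 | 0 | 0 | 0 | 1
  1 | 1 | 1 | 1 | 2
  1 | 1 | 1 | 2 | 3
  1 | 1 | 2 | 3 | 4
  1 | 2 | 3 | 4 | 5

hence w(1..5) = (5, 1, 4, 3, 2).

3 SE-corners of the 7-cell Rothe diagram give Ess(w):

[(1, 4, 0), (3, 3, 1), (4, 2, 1)]


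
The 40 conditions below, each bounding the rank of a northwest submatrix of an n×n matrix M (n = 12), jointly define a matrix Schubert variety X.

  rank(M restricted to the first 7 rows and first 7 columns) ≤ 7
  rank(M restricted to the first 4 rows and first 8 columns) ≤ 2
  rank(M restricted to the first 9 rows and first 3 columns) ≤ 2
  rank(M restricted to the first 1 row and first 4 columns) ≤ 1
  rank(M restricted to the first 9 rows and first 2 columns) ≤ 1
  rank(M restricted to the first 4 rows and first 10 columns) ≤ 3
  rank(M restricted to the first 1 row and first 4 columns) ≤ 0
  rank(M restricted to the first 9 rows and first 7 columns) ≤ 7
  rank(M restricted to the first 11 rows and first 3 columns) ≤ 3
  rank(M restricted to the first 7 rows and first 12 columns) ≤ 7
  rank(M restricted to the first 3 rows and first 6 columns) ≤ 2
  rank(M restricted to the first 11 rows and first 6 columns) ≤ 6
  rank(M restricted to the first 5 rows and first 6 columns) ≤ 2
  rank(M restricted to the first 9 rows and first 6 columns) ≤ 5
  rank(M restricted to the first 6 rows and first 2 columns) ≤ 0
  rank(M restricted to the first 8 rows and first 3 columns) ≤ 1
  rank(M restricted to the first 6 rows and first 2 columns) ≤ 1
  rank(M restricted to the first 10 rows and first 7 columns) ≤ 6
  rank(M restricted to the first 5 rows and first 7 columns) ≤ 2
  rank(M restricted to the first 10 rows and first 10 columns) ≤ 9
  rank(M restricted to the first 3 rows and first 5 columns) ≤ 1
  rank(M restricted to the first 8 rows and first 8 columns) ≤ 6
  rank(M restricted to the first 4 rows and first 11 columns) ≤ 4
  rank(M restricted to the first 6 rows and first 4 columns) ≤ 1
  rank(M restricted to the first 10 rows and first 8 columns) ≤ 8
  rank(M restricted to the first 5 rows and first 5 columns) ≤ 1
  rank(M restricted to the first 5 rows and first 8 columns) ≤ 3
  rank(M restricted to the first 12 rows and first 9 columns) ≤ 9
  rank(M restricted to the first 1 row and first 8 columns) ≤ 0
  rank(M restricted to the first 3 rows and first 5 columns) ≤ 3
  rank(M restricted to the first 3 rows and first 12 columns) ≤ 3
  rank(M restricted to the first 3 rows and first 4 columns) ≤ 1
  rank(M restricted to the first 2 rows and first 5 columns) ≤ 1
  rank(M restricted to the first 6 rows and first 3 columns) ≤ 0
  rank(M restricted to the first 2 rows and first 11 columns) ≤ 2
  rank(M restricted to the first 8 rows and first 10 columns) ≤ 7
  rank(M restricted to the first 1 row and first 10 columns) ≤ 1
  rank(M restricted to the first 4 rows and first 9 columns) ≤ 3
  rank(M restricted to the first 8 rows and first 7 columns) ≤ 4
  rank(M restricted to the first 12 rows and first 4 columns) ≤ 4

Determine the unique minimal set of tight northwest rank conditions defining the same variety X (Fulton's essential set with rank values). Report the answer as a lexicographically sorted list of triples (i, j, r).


The tightest implied rank at each (i,j), from the 40 conditions:

  row 1: 0 0 0 0 0 0 0 0 1 1 1 1
  row 2: 0 0 0 1 1 1 1 1 2 2 2 2
  row 3: 0 0 0 1 1 2 2 2 3 3 3 3
  row 4: 0 0 0 1 1 2 2 2 3 3 4 4
  row 5: 0 0 0 1 1 2 2 3 4 4 5 5
  row 6: 0 0 0 1 2 3 3 4 5 5 6 6
  row 7: 1 1 1 2 3 4 4 5 6 6 7 7
  row 8: 1 1 1 2 3 4 4 5 6 7 8 8
  row 9: 1 1 2 3 4 5 5 6 7 8 9 9
  row 10: 1 2 3 4 5 6 6 7 8 9 10 10
  row 11: 1 2 3 4 5 6 7 8 9 10 11 11
  row 12: 1 2 3 4 5 6 7 8 9 10 11 12

reading off 1-entries of Δ²R: w = (9, 4, 6, 11, 8, 5, 1, 10, 3, 2, 7, 12).

ℓ(w)=34; the 9 essential cells (i,j,r):

[(1, 8, 0), (4, 8, 2), (4, 10, 3), (5, 5, 1), (5, 7, 2), (6, 3, 0), (8, 3, 1), (8, 7, 4), (9, 2, 1)]


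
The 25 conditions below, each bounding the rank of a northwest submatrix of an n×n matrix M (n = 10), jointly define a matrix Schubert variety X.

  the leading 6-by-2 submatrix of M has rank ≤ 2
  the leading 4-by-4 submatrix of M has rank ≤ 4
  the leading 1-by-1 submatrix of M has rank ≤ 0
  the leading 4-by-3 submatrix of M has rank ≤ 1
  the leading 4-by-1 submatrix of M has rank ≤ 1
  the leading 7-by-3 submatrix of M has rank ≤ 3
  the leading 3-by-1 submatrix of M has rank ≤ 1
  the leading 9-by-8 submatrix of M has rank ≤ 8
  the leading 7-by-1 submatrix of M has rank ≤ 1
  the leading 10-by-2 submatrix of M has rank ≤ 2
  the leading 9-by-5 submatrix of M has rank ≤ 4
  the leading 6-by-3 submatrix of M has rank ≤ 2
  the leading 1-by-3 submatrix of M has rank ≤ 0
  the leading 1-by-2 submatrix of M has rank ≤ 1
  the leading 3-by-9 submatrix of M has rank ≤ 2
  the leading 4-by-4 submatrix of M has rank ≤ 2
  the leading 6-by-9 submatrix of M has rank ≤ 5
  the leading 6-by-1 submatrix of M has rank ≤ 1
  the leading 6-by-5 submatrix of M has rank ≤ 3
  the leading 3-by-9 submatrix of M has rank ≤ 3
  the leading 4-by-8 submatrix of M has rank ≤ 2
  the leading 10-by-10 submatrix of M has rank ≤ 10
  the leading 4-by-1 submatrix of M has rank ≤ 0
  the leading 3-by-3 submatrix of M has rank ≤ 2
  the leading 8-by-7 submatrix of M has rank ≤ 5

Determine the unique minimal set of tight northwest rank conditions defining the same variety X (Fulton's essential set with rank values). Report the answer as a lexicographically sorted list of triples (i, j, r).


Computing R[i][j] = min implied NW-rank bound (n=10, 25 conditions):

  0, 0, 0, 1, 1, 1, 1, 1, 1, 1
  0, 1, 1, 2, 2, 2, 2, 2, 2, 2
  0, 1, 1, 2, 2, 2, 2, 2, 2, 3
  0, 1, 1, 2, 2, 2, 2, 2, 3, 4
  1, 2, 2, 3, 3, 3, 3, 3, 4, 5
  1, 2, 2, 3, 3, 4, 4, 4, 5, 6
  1, 2, 3, 4, 4, 5, 5, 5, 6, 7
  1, 2, 3, 4, 4, 5, 5, 6, 7, 8
  1, 2, 3, 4, 4, 5, 6, 7, 8, 9
  1, 2, 3, 4, 5, 6, 7, 8, 9, 10

so w = (4, 2, 10, 9, 1, 6, 3, 8, 7, 5).

ℓ(w)=22; the 9 essential cells (i,j,r):

[(1, 3, 0), (3, 9, 2), (4, 1, 0), (4, 3, 1), (4, 8, 2), (6, 3, 2), (6, 5, 3), (8, 7, 5), (9, 5, 4)]


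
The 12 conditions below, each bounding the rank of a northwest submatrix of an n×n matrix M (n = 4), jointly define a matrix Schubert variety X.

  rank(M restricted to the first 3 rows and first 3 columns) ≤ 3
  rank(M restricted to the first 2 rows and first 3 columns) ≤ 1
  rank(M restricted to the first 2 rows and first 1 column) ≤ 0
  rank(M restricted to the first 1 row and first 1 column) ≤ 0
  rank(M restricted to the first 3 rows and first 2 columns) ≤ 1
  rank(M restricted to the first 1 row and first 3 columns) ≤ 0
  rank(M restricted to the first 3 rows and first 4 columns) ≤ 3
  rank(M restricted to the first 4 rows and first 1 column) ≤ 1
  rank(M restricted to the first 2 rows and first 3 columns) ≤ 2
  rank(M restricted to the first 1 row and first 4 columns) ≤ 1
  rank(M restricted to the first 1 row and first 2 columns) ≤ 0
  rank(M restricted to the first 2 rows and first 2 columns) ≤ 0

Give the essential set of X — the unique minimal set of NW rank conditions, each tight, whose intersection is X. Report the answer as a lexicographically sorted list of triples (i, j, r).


The tightest implied rank at each (i,j), from the 12 conditions:

  i=1: 0 | 0 | 0 | 1
  i=2: 0 | 0 | 1 | 2
  i=3: 1 | 1 | 2 | 3
  i=4: 1 | 2 | 3 | 4

giving w = (4, 3, 1, 2) via Δ²R.

D(w) has 5 cells with 2 SE-corners; essential set:

[(1, 3, 0), (2, 2, 0)]


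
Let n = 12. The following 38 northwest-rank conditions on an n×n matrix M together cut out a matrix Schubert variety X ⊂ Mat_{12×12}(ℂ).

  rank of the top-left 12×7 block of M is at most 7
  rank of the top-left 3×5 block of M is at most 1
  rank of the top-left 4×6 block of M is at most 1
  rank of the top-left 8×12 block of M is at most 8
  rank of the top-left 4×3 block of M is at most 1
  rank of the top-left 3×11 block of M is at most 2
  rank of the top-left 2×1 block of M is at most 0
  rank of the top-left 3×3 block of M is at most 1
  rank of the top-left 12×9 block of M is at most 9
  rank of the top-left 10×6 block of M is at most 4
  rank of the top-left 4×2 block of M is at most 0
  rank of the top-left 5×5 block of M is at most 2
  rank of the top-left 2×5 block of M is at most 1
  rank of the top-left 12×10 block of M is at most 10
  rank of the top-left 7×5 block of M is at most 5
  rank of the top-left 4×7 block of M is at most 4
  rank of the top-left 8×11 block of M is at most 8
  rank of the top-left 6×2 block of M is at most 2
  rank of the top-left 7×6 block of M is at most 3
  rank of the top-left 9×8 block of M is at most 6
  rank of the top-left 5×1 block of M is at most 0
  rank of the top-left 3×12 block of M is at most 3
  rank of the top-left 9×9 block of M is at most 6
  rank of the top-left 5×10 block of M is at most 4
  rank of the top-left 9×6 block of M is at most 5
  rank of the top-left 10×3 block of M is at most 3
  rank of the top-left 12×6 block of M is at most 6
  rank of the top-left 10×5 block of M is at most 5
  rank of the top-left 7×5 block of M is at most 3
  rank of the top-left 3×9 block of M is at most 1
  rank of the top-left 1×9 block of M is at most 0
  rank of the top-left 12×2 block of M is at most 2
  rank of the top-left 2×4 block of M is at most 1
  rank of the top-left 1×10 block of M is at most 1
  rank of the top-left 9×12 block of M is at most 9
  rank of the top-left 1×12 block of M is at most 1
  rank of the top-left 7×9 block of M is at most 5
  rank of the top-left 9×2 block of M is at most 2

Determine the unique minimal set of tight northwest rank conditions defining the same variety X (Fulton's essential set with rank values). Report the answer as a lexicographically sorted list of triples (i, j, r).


Reconstructing r_w from the 38 given conditions:

  0, 0, 0, 0, 0, 0, 0, 0, 0, 1, 1, 1
  0, 0, 1, 1, 1, 1, 1, 1, 1, 2, 2, 2
  0, 0, 1, 1, 1, 1, 1, 1, 1, 2, 2, 3
  0, 0, 1, 1, 1, 1, 2, 2, 2, 3, 3, 4
  0, 1, 2, 2, 2, 2, 3, 3, 3, 4, 4, 5
  1, 2, 3, 3, 3, 3, 4, 4, 4, 5, 5, 6
  1, 2, 3, 3, 3, 3, 4, 5, 5, 6, 6, 7
  1, 2, 3, 4, 4, 4, 5, 6, 6, 7, 7, 8
  1, 2, 3, 4, 4, 4, 5, 6, 6, 7, 8, 9
  1, 2, 3, 4, 4, 4, 5, 6, 7, 8, 9, 10
  1, 2, 3, 4, 5, 5, 6, 7, 8, 9, 10, 11
  1, 2, 3, 4, 5, 6, 7, 8, 9, 10, 11, 12

the unique w with this rank table is (10, 3, 12, 7, 2, 1, 8, 4, 11, 9, 5, 6).

Fulton essential set (9 of the 34 Rothe cells):

[(1, 9, 0), (3, 9, 1), (3, 11, 2), (4, 2, 0), (4, 6, 1), (5, 1, 0), (7, 6, 3), (9, 9, 6), (10, 6, 4)]


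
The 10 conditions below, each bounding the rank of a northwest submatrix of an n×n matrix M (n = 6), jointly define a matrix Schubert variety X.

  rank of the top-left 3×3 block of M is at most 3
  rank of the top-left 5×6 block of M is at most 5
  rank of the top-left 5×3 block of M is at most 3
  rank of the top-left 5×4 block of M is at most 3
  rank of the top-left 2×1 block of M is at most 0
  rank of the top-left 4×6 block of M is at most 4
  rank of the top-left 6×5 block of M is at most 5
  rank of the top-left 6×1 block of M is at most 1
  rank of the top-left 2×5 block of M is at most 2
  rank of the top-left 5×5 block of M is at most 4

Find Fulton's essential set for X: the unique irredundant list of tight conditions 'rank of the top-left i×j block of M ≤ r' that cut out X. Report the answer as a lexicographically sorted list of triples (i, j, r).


Propagating the 10 rank bounds to every northwest block:

  0 1 1 1 1 1
  0 1 2 2 2 2
  1 2 3 3 3 3
  1 2 3 3 4 4
  1 2 3 3 4 5
  1 2 3 4 5 6

second differences of R give the permutation w = (2, 3, 1, 5, 6, 4).

D(w) has 4 cells with 2 SE-corners; essential set:

[(2, 1, 0), (5, 4, 3)]


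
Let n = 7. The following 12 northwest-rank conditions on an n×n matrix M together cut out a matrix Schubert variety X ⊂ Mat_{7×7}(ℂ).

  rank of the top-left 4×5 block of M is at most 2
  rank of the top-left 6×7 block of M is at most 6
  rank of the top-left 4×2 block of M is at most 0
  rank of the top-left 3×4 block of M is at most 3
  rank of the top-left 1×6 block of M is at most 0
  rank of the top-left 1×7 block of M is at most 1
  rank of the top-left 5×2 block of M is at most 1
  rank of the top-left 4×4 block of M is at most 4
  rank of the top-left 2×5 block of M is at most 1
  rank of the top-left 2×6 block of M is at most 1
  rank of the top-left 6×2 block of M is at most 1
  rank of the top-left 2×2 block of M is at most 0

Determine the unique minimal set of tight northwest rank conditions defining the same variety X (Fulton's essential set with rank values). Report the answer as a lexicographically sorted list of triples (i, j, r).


Rank table r_w(7×7) implied by the 12 constraints:

  R[1]: 0 | 0 | 0 | 0 | 0 | 0 | 1
  R[2]: 0 | 0 | 1 | 1 | 1 | 1 | 2
  R[3]: 0 | 0 | 1 | 2 | 2 | 2 | 3
  R[4]: 0 | 0 | 1 | 2 | 2 | 3 | 4
  R[5]: 1 | 1 | 2 | 3 | 3 | 4 | 5
  R[6]: 1 | 1 | 2 | 3 | 4 | 5 | 6
  R[7]: 1 | 2 | 3 | 4 | 5 | 6 | 7

second differences of R give the permutation w = (7, 3, 4, 6, 1, 5, 2).

ℓ(w)=14; the 4 essential cells (i,j,r):

[(1, 6, 0), (4, 2, 0), (4, 5, 2), (6, 2, 1)]


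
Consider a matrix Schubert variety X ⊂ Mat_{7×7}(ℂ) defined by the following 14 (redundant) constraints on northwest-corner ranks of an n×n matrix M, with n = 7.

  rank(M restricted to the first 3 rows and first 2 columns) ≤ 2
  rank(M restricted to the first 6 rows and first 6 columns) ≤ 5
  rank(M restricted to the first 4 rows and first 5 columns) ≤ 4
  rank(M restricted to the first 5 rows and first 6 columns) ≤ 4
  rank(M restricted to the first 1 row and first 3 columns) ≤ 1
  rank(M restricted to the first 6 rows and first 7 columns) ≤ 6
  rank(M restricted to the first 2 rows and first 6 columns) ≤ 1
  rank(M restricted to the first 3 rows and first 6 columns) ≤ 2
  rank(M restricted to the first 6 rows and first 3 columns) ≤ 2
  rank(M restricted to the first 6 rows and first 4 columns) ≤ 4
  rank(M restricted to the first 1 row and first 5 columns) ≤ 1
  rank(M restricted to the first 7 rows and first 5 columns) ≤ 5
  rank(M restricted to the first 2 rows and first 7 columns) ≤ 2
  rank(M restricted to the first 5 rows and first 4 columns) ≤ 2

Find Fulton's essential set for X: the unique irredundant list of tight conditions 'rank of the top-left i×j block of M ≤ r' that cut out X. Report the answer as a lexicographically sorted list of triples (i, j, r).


Recovering R(i,j) via the rank-extension bound from the 14 conditions:

  row 1: 1 1 1 1 1 1 1
  row 2: 1 1 1 1 1 1 2
  row 3: 1 2 2 2 2 2 3
  row 4: 1 2 2 2 3 3 4
  row 5: 1 2 2 2 3 4 5
  row 6: 1 2 2 3 4 5 6
  row 7: 1 2 3 4 5 6 7

so w = (1, 7, 2, 5, 6, 4, 3).

Rothe diagram D(w) (10 cells), 3 SE-corners (essential conditions):

[(2, 6, 1), (5, 4, 2), (6, 3, 2)]


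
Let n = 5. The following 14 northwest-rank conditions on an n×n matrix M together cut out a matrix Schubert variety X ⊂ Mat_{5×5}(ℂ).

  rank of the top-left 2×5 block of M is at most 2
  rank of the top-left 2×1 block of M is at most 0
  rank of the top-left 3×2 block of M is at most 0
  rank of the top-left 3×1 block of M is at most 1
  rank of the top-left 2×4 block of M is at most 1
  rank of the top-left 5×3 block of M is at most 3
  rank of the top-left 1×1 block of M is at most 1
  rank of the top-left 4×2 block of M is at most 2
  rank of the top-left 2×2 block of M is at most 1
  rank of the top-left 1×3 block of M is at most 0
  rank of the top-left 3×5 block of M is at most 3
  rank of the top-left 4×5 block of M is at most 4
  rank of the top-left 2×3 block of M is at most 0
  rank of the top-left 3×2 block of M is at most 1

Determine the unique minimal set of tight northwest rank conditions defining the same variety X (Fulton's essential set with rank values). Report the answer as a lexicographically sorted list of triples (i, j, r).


Propagating the 14 rank bounds to every northwest block:

  0 | 0 | 0 | 1 | 1
  0 | 0 | 0 | 1 | 2
  0 | 0 | 1 | 2 | 3
  1 | 1 | 2 | 3 | 4
  1 | 2 | 3 | 4 | 5

the unique w with this rank table is (4, 5, 3, 1, 2).

Fulton essential set (2 of the 8 Rothe cells):

[(2, 3, 0), (3, 2, 0)]


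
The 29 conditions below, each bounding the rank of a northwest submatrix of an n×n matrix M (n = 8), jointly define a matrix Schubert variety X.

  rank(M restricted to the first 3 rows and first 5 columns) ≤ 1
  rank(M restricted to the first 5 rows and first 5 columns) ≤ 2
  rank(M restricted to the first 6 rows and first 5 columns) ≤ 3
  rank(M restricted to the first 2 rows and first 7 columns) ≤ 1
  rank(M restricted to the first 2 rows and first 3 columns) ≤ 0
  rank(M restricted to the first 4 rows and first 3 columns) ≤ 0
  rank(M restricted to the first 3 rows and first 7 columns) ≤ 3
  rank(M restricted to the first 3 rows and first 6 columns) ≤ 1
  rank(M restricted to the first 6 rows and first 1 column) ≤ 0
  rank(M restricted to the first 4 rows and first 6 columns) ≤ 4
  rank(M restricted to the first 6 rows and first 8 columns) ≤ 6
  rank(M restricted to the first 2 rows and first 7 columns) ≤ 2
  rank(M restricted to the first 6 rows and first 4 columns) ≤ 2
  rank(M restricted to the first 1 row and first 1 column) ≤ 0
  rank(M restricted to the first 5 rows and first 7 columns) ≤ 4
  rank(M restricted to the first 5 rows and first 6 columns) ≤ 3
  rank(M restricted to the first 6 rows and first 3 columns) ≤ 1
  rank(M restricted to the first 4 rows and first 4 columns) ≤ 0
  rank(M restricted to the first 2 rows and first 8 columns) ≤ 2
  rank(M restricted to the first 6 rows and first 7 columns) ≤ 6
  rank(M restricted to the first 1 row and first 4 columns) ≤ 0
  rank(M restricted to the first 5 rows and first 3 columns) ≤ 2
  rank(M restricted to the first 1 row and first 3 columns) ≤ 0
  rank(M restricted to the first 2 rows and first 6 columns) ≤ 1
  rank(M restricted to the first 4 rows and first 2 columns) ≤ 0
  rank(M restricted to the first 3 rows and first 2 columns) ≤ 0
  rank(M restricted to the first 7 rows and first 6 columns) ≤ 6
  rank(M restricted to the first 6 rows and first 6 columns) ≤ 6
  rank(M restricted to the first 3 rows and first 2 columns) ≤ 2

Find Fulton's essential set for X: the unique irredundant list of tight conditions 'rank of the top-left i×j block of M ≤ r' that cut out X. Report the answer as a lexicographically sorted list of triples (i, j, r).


Recovering R(i,j) via the rank-extension bound from the 29 conditions:

  0  0  0  0  1  1  1  1
  0  0  0  0  1  1  1  2
  0  0  0  0  1  1  2  3
  0  0  0  0  1  2  3  4
  0  1  1  1  2  3  4  5
  0  1  1  2  3  4  5  6
  1  2  2  3  4  5  6  7
  1  2  3  4  5  6  7  8

so w = (5, 8, 7, 6, 2, 4, 1, 3).

Fulton essential set (5 of the 22 Rothe cells):

[(2, 7, 1), (3, 6, 1), (4, 4, 0), (6, 1, 0), (6, 3, 1)]


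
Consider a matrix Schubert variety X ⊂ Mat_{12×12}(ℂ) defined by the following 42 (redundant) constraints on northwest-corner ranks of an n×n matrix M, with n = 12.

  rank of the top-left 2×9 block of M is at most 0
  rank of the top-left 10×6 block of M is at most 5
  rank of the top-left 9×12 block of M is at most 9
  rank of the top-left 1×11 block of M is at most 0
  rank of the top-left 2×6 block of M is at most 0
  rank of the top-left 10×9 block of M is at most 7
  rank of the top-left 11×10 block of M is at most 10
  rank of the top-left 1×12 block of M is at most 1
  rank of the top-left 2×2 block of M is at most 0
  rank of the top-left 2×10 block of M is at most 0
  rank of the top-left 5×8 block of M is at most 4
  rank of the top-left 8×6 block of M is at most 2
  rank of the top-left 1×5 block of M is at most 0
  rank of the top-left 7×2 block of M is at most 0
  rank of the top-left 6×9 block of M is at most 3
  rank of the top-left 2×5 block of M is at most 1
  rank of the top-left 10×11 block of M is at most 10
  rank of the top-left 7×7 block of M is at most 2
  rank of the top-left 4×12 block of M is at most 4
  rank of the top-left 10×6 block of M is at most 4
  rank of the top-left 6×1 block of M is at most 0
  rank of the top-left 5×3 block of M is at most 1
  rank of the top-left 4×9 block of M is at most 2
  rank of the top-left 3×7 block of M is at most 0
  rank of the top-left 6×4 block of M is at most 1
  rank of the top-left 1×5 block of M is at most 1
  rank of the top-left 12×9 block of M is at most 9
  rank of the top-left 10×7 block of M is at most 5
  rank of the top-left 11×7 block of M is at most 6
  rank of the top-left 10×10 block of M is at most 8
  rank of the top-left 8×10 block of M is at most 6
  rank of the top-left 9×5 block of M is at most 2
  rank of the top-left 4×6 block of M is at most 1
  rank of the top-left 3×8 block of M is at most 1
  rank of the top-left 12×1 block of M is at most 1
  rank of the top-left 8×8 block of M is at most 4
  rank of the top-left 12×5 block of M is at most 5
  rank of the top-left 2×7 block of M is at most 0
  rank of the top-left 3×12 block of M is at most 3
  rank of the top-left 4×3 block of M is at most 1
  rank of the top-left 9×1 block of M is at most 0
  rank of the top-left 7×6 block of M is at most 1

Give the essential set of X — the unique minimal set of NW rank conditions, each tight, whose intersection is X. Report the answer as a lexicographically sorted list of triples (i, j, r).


Reconstructing r_w from the 42 given conditions:

  0  0  0  0  0  0  0  0  0  0  0  1
  0  0  0  0  0  0  0  0  0  0  1  2
  0  0  0  0  0  0  0  1  1  1  2  3
  0  0  1  1  1  1  1  2  2  2  3  4
  0  0  1  1  1  1  2  3  3  3  4  5
  0  0  1  1  1  1  2  3  3  4  5  6
  0  0  1  1  1  1  2  3  4  5  6  7
  0  1  2  2  2  2  3  4  5  6  7  8
  0  1  2  2  2  3  4  5  6  7  8  9
  1  2  3  3  3  4  5  6  7  8  9  10
  1  2  3  4  4  5  6  7  8  9  10  11
  1  2  3  4  5  6  7  8  9  10  11  12

reading off 1-entries of Δ²R: w = (12, 11, 8, 3, 7, 10, 9, 2, 6, 1, 4, 5).

|D(w)|=50, |Ess(w)|=8:

[(1, 11, 0), (2, 10, 0), (3, 7, 0), (6, 9, 3), (7, 2, 0), (7, 6, 1), (9, 1, 0), (9, 5, 2)]


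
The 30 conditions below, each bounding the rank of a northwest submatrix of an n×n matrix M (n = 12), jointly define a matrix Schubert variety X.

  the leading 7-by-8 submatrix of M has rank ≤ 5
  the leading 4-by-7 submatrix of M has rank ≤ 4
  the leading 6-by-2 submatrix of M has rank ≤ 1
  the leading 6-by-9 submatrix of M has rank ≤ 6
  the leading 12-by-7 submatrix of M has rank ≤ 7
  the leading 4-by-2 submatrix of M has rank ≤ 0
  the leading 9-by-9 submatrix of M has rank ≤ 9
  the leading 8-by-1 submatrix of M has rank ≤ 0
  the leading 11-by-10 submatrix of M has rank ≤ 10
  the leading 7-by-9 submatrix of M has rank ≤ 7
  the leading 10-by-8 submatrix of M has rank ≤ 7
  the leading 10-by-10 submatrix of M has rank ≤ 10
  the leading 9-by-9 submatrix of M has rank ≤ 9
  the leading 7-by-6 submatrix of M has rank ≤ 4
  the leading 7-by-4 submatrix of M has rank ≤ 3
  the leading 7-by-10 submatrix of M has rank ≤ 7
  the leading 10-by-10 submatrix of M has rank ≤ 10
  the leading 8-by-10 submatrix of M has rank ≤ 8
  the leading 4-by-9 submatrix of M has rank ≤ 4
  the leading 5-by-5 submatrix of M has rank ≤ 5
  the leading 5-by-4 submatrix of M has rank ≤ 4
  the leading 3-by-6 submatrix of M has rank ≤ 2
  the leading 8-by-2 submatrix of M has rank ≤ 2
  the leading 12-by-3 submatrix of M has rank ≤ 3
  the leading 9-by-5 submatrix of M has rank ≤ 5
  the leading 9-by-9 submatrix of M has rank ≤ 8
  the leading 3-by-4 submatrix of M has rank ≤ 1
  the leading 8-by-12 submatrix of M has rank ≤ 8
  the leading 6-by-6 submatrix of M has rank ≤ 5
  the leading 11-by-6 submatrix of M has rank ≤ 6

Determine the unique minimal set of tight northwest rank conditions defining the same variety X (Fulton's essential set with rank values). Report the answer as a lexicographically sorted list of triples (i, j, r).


Computing R[i][j] = min implied NW-rank bound (n=12, 30 conditions):

  0  0  1  1  1  1  1  1  1  1  1  1
  0  0  1  1  2  2  2  2  2  2  2  2
  0  0  1  1  2  2  3  3  3  3  3  3
  0  0  1  2  3  3  4  4  4  4  4  4
  0  1  2  3  4  4  5  5  5  5  5  5
  0  1  2  3  4  4  5  5  6  6  6  6
  0  1  2  3  4  4  5  5  6  7  7  7
  0  1  2  3  4  5  6  6  7  8  8  8
  1  2  3  4  5  6  7  7  8  9  9  9
  1  2  3  4  5  6  7  7  8  9  10  10
  1  2  3  4  5  6  7  8  9  10  11  11
  1  2  3  4  5  6  7  8  9  10  11  12

second differences of R give the permutation w = (3, 5, 7, 4, 2, 9, 10, 6, 1, 11, 8, 12).

|D(w)|=20, |Ess(w)|=7:

[(3, 4, 1), (3, 6, 2), (4, 2, 0), (7, 6, 4), (7, 8, 5), (8, 1, 0), (10, 8, 7)]


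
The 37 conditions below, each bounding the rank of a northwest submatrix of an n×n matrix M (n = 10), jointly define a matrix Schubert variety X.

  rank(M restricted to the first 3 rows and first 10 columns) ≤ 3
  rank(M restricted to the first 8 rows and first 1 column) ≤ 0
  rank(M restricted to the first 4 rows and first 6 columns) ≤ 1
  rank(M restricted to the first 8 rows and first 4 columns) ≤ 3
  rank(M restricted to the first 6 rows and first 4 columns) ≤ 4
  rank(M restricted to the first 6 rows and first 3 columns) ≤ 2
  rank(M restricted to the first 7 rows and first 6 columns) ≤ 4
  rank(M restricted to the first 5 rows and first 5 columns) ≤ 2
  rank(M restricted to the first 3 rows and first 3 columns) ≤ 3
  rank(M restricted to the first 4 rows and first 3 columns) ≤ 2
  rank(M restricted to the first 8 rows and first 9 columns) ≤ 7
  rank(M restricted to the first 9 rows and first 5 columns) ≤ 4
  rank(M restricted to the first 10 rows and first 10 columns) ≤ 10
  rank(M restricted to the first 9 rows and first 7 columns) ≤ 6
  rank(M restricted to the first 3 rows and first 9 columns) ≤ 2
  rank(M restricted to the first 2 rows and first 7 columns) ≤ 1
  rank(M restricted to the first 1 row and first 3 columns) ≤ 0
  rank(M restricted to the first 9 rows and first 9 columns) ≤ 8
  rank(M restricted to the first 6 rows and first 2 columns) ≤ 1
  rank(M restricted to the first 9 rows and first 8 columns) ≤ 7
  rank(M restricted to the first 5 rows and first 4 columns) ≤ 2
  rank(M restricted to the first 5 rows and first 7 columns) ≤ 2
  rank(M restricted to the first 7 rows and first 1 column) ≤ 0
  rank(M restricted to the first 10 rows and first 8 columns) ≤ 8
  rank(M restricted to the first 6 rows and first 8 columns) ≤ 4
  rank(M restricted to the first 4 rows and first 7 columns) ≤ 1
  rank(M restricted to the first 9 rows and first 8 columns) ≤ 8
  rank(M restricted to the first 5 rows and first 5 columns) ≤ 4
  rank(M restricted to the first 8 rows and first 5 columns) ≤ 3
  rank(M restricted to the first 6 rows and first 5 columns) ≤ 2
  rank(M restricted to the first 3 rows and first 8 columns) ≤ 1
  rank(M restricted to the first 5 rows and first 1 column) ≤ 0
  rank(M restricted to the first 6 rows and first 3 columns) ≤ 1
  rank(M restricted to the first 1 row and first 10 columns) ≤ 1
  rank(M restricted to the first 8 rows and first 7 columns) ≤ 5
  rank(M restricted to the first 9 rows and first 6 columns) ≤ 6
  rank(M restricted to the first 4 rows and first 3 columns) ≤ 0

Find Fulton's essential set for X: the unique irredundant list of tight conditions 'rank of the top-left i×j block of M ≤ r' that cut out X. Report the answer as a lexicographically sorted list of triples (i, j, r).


Computing R[i][j] = min implied NW-rank bound (n=10, 37 conditions):

  row 1: 0 0 0 1 1 1 1 1 1 1
  row 2: 0 0 0 1 1 1 1 1 2 2
  row 3: 0 0 0 1 1 1 1 1 2 3
  row 4: 0 0 0 1 1 1 1 2 3 4
  row 5: 0 1 1 2 2 2 2 3 4 5
  row 6: 0 1 1 2 2 3 3 4 5 6
  row 7: 0 1 2 3 3 4 4 5 6 7
  row 8: 0 1 2 3 3 4 5 6 7 8
  row 9: 1 2 3 4 4 5 6 7 8 9
  row 10: 1 2 3 4 5 6 7 8 9 10

hence w(1..10) = (4, 9, 10, 8, 2, 6, 3, 7, 1, 5).

D(w) has 30 cells with 7 SE-corners; essential set:

[(3, 8, 1), (4, 3, 0), (4, 7, 1), (6, 3, 1), (6, 5, 2), (8, 1, 0), (8, 5, 3)]


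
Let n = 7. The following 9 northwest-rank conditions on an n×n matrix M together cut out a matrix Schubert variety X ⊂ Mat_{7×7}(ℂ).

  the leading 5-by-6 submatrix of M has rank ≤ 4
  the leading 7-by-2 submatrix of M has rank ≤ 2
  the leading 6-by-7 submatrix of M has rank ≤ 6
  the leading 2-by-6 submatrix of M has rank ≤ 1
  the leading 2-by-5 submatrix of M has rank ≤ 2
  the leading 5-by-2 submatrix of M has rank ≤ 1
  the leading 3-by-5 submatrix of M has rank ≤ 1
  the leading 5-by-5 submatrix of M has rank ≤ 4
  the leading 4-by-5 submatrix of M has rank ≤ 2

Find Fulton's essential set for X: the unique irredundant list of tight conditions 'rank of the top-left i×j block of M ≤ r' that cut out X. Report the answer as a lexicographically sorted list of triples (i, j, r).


Propagating the 9 rank bounds to every northwest block:

  i=1: 1 1 1 1 1 1 1
  i=2: 1 1 1 1 1 1 2
  i=3: 1 1 1 1 1 2 3
  i=4: 1 1 2 2 2 3 4
  i=5: 1 1 2 3 3 4 5
  i=6: 1 2 3 4 4 5 6
  i=7: 1 2 3 4 5 6 7

reading off 1-entries of Δ²R: w = (1, 7, 6, 3, 4, 2, 5).

Rothe diagram D(w) (11 cells), 3 SE-corners (essential conditions):

[(2, 6, 1), (3, 5, 1), (5, 2, 1)]


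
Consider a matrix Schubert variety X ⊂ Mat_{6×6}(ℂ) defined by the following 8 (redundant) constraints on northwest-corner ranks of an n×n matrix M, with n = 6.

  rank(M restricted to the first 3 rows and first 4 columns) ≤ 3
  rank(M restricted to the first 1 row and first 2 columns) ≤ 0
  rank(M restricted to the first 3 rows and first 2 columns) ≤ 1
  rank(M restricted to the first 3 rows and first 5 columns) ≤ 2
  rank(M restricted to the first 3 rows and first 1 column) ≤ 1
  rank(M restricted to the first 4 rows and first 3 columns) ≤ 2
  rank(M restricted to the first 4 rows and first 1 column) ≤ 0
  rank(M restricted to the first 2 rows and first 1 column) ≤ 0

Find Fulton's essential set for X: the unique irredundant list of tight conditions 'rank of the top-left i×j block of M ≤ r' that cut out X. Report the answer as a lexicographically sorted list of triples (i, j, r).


Recovering R(i,j) via the rank-extension bound from the 8 conditions:

  row 1: 0, 0, 1, 1, 1, 1
  row 2: 0, 1, 2, 2, 2, 2
  row 3: 0, 1, 2, 2, 2, 3
  row 4: 0, 1, 2, 3, 3, 4
  row 5: 1, 2, 3, 4, 4, 5
  row 6: 1, 2, 3, 4, 5, 6

second differences of R give the permutation w = (3, 2, 6, 4, 1, 5).

Rothe diagram D(w) (7 cells), 3 SE-corners (essential conditions):

[(1, 2, 0), (3, 5, 2), (4, 1, 0)]


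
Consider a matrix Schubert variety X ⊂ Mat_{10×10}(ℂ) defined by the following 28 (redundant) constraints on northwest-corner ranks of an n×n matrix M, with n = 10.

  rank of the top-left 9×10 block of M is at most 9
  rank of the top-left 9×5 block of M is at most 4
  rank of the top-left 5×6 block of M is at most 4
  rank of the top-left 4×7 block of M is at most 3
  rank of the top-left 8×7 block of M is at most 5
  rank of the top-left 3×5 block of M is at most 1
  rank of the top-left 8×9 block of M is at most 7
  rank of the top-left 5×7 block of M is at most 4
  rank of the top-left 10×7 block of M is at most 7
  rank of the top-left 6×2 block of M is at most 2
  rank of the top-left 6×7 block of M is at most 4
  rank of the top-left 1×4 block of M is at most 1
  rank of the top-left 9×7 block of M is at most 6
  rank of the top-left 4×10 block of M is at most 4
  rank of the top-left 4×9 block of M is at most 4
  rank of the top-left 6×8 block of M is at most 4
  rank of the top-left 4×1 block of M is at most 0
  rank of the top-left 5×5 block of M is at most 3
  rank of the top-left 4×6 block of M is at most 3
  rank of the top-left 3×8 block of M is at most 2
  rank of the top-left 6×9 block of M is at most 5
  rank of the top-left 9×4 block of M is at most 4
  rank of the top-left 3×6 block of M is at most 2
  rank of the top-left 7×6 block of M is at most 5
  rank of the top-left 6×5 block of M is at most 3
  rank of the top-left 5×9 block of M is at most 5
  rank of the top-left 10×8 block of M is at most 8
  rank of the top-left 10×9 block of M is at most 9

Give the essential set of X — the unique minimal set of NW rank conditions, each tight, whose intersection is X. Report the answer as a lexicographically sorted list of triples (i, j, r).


Reconstructing r_w from the 28 given conditions:

  R[1]: 0  1  1  1  1  1  1  1  1  1
  R[2]: 0  1  1  1  1  2  2  2  2  2
  R[3]: 0  1  1  1  1  2  2  2  3  3
  R[4]: 0  1  2  2  2  3  3  3  4  4
  R[5]: 1  2  3  3  3  4  4  4  5  5
  R[6]: 1  2  3  3  3  4  4  4  5  6
  R[7]: 1  2  3  4  4  5  5  5  6  7
  R[8]: 1  2  3  4  4  5  5  6  7  8
  R[9]: 1  2  3  4  4  5  6  7  8  9
  R[10]: 1  2  3  4  5  6  7  8  9  10

hence w(1..10) = (2, 6, 9, 3, 1, 10, 4, 8, 7, 5).

D(w) has 19 cells with 7 SE-corners; essential set:

[(3, 5, 1), (3, 8, 2), (4, 1, 0), (6, 5, 3), (6, 8, 4), (8, 7, 5), (9, 5, 4)]


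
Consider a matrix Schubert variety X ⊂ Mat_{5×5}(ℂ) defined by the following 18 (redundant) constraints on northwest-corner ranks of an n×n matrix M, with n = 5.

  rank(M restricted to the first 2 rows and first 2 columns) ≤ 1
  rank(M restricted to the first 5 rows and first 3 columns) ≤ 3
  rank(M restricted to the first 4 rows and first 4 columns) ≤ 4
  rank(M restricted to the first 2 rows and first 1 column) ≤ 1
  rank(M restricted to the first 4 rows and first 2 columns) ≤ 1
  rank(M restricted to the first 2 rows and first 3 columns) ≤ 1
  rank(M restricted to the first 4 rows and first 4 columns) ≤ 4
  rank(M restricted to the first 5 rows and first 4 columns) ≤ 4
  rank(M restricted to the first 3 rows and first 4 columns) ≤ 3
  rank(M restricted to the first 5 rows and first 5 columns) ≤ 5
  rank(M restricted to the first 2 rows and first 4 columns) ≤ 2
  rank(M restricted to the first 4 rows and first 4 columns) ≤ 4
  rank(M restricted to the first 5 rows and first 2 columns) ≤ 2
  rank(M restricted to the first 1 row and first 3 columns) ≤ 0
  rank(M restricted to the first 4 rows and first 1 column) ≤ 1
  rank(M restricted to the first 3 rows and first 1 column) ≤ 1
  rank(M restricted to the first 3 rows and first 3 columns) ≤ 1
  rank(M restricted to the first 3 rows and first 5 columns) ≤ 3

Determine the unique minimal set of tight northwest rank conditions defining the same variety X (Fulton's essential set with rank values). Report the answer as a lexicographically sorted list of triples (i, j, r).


Computing R[i][j] = min implied NW-rank bound (n=5, 18 conditions):

  i=1: 0, 0, 0, 1, 1
  i=2: 1, 1, 1, 2, 2
  i=3: 1, 1, 1, 2, 3
  i=4: 1, 1, 2, 3, 4
  i=5: 1, 2, 3, 4, 5

reading off 1-entries of Δ²R: w = (4, 1, 5, 3, 2).

|D(w)|=6, |Ess(w)|=3:

[(1, 3, 0), (3, 3, 1), (4, 2, 1)]


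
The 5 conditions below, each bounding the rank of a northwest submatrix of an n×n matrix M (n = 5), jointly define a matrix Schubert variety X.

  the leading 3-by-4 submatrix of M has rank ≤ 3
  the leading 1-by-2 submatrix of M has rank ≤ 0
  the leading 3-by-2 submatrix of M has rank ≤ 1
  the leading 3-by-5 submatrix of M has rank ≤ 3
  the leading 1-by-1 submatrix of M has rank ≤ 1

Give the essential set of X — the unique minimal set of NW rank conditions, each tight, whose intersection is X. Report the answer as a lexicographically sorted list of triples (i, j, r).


Reconstructing r_w from the 5 given conditions:

  row 1: 0 | 0 | 1 | 1 | 1
  row 2: 1 | 1 | 2 | 2 | 2
  row 3: 1 | 1 | 2 | 3 | 3
  row 4: 1 | 2 | 3 | 4 | 4
  row 5: 1 | 2 | 3 | 4 | 5

reading off 1-entries of Δ²R: w = (3, 1, 4, 2, 5).

ℓ(w)=3; the 2 essential cells (i,j,r):

[(1, 2, 0), (3, 2, 1)]


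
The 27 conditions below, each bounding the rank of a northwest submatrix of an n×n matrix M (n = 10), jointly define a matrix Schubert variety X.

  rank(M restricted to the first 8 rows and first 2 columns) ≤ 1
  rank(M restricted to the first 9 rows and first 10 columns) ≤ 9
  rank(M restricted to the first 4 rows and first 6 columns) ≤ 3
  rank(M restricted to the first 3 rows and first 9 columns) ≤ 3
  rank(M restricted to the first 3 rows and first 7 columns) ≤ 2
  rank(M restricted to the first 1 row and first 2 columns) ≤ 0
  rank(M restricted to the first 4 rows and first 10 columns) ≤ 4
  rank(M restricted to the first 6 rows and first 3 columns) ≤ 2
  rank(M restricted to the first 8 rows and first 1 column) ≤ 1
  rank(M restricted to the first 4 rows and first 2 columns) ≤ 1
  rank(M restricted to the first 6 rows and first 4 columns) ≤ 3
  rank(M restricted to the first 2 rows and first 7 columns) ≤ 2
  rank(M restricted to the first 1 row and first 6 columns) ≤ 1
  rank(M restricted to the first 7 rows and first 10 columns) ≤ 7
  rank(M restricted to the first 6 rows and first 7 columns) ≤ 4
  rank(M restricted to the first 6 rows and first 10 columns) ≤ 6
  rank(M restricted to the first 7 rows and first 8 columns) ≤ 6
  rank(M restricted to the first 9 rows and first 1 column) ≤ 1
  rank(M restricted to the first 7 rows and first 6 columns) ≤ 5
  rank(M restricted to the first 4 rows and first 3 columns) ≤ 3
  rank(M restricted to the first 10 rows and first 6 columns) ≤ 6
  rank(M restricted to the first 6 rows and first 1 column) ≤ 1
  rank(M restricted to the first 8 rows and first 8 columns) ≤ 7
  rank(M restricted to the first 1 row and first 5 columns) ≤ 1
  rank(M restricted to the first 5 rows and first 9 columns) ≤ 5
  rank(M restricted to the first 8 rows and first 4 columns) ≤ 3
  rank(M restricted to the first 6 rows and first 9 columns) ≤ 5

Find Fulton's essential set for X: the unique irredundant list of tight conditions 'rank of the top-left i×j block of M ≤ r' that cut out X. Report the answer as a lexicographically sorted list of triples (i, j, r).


Recovering R(i,j) via the rank-extension bound from the 27 conditions:

  row 1: 0  0  1  1  1  1  1  1  1  1
  row 2: 1  1  2  2  2  2  2  2  2  2
  row 3: 1  1  2  2  2  2  2  3  3  3
  row 4: 1  1  2  3  3  3  3  4  4  4
  row 5: 1  1  2  3  4  4  4  5  5  5
  row 6: 1  1  2  3  4  4  4  5  5  6
  row 7: 1  1  2  3  4  5  5  6  6  7
  row 8: 1  1  2  3  4  5  6  7  7  8
  row 9: 1  2  3  4  5  6  7  8  8  9
  row 10: 1  2  3  4  5  6  7  8  9  10

the unique w with this rank table is (3, 1, 8, 4, 5, 10, 6, 7, 2, 9).

|D(w)|=15, |Ess(w)|=5:

[(1, 2, 0), (3, 7, 2), (6, 7, 4), (6, 9, 5), (8, 2, 1)]
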